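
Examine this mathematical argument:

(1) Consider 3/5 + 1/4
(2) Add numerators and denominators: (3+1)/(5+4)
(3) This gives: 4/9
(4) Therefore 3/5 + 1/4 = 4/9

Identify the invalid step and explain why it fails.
Step 2: Add numerators and denominators: (3+1)/(5+4)

Step 2 incorrectly adds fractions by separately adding numerators and denominators. This is wrong. The correct method requires a common denominator: 3/5 + 1/4 = (3×4 + 1×5)/(5×4) = 17/20 = 17/20. The method used gives 4/9, which is different.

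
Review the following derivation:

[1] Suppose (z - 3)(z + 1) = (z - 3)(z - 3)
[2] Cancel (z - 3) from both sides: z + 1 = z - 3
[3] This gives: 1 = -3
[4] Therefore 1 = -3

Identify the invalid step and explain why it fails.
Step 2: Cancel (z - 3) from both sides: z + 1 = z - 3

Step 2 cancels (z - 3) from both sides. This is only valid if (z - 3) ≠ 0, i.e., z ≠ 3. When z = 3, both sides equal zero regardless of the other factors. The correct approach requires considering z = 3 as a separate case.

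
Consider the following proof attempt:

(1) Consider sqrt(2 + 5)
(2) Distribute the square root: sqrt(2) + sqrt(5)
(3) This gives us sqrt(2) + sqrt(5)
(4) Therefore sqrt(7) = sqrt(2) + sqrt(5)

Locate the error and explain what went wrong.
Step 2: Distribute the square root: sqrt(2) + sqrt(5)

Step 2 incorrectly 'distributes' the square root over addition. The square root function does not distribute: sqrt(a + b) ≠ sqrt(a) + sqrt(b). In fact, sqrt(2 + 5) = sqrt(7) ≈ 2.6458, while sqrt(2) + sqrt(5) ≈ 3.6503.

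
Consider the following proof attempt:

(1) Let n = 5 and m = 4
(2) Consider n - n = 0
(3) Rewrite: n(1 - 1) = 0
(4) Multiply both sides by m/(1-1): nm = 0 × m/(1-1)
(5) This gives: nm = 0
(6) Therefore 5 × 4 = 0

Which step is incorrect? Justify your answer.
Step 4: Multiply both sides by m/(1-1): nm = 0 × m/(1-1)

Step 4 multiplies both sides by m/(1-1). However, 1-1 = 0, so this is multiplication by m/0, which is undefined. We cannot multiply by an undefined expression.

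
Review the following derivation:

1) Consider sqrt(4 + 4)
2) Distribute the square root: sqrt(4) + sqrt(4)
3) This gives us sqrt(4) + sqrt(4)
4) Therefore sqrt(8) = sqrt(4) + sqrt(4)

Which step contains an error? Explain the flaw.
Step 2: Distribute the square root: sqrt(4) + sqrt(4)

Step 2 incorrectly 'distributes' the square root over addition. The square root function does not distribute: sqrt(a + b) ≠ sqrt(a) + sqrt(b). In fact, sqrt(4 + 4) = sqrt(8) ≈ 2.8284, while sqrt(4) + sqrt(4) ≈ 4.0000.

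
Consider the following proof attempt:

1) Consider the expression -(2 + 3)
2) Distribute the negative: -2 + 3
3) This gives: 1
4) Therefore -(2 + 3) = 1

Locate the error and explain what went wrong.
Step 2: Distribute the negative: -2 + 3

Step 2 incorrectly distributes the negative sign. The correct distribution is -(2 + 3) = -2 - 3 = -5. The negative must be applied to both terms, not just the first. The error treats -(2 + 3) as -2 + 3, which equals 1 instead of -5.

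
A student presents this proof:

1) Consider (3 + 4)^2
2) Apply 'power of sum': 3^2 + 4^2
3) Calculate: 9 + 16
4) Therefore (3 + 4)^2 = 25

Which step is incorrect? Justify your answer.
Step 2: Apply 'power of sum': 3^2 + 4^2

Step 2 incorrectly applies a non-existent rule '(a+b)^n = a^n + b^n'. This is false in general. The correct expansion uses the binomial theorem. The actual value is (3 + 4)^2 = 7^2 = 49, not 25.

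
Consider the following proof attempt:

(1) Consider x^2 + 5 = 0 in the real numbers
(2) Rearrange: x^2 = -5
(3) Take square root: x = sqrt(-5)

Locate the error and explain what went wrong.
Step 3: Take square root: x = sqrt(-5)

Step 3 takes the square root of -5, which is negative. In the real number system, the square root of a negative number is undefined. The equation x^2 + 5 = 0 has no real solutions. Square roots of negative numbers only exist in the complex numbers.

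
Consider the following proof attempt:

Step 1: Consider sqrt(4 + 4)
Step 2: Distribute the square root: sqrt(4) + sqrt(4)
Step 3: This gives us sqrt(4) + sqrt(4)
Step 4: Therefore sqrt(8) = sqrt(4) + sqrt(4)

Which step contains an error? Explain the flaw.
Step 2: Distribute the square root: sqrt(4) + sqrt(4)

Step 2 incorrectly 'distributes' the square root over addition. The square root function does not distribute: sqrt(a + b) ≠ sqrt(a) + sqrt(b). In fact, sqrt(4 + 4) = sqrt(8) ≈ 2.8284, while sqrt(4) + sqrt(4) ≈ 4.0000.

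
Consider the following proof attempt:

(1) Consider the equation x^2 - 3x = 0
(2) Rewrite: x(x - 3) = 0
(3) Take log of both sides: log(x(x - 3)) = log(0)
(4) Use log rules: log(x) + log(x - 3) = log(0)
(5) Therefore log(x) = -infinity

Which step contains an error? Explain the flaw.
Step 3: Take log of both sides: log(x(x - 3)) = log(0)

Step 3 takes the logarithm of both sides, resulting in log(0) on the right side. The logarithm is only defined for positive numbers; log(0) is undefined (approaches negative infinity). This operation is invalid.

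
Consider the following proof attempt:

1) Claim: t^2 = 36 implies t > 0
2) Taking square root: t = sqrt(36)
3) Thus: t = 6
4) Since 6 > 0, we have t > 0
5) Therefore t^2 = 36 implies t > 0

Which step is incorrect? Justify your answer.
Step 2: Taking square root: t = sqrt(36)

Step 2 takes the square root and assumes the positive root only. The equation t^2 = 36 actually has two solutions: t = 6 and t = -6. The proof silently assumes t > 0 without justification, then uses this assumption to conclude t > 0, which is circular. The counterexample t = -6 shows the claim is false.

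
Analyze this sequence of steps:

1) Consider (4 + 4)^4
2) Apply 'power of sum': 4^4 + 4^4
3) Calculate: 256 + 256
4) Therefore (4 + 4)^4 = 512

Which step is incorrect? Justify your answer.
Step 2: Apply 'power of sum': 4^4 + 4^4

Step 2 incorrectly applies a non-existent rule '(a+b)^n = a^n + b^n'. This is false in general. The correct expansion uses the binomial theorem. The actual value is (4 + 4)^4 = 8^4 = 4096, not 512.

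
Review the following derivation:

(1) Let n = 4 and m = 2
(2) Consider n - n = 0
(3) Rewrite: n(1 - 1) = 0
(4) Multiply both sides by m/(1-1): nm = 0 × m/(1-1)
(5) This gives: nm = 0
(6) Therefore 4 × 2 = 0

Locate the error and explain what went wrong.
Step 4: Multiply both sides by m/(1-1): nm = 0 × m/(1-1)

Step 4 multiplies both sides by m/(1-1). However, 1-1 = 0, so this is multiplication by m/0, which is undefined. We cannot multiply by an undefined expression.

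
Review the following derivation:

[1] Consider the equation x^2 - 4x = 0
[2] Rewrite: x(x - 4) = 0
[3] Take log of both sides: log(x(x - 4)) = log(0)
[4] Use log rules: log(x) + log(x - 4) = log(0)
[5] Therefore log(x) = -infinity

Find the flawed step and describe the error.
Step 3: Take log of both sides: log(x(x - 4)) = log(0)

Step 3 takes the logarithm of both sides, resulting in log(0) on the right side. The logarithm is only defined for positive numbers; log(0) is undefined (approaches negative infinity). This operation is invalid.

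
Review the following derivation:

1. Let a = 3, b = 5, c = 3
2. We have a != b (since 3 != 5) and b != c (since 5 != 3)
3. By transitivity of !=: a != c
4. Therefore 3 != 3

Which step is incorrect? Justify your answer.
Step 3: By transitivity of !=: a != c

Step 3 incorrectly applies transitivity to the '!=' relation. Transitivity states: if a R b and b R c, then a R c. However, '!=' is not transitive. Counterexample: 3 != 5 and 5 != 3, but 3 = 3 (both equal 3). Transitivity holds for relations like <, <=, =, but not for !=.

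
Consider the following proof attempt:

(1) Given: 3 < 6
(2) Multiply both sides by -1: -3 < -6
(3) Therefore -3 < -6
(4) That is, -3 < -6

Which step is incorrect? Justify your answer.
Step 2: Multiply both sides by -1: -3 < -6

Step 2 multiplies both sides by -1 but fails to reverse the inequality sign. When multiplying (or dividing) an inequality by a negative number, the direction must be reversed. Since 3 < 6, we should get -3 > -6, i.e., -3 > -6.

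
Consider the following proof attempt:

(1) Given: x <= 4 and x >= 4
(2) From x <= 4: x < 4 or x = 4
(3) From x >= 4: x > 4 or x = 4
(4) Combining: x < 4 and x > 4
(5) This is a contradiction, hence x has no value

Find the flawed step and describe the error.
Step 4: Combining: x < 4 and x > 4

Step 4 incorrectly combines the conditions. From x <= 4 and x >= 4, the intersection is x = 4. The error treats the 'or' cases as 'and' requirements. The correct conclusion is that x = 4 is the unique solution, not that no solution exists.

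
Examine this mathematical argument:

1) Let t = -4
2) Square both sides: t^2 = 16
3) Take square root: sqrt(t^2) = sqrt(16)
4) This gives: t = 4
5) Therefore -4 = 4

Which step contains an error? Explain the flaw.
Step 4: This gives: t = 4

Step 4 incorrectly states that sqrt(t^2) = t. The correct identity is sqrt(t^2) = |t|. Since t = -4 < 0, we have sqrt(t^2) = |-4| = 4, not t = -4.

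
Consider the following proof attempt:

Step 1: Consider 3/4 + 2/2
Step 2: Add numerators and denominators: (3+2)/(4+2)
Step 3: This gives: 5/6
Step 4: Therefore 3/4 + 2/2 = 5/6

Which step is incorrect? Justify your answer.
Step 2: Add numerators and denominators: (3+2)/(4+2)

Step 2 incorrectly adds fractions by separately adding numerators and denominators. This is wrong. The correct method requires a common denominator: 3/4 + 2/2 = (3×2 + 2×4)/(4×2) = 14/8 = 7/4. The method used gives 5/6, which is different.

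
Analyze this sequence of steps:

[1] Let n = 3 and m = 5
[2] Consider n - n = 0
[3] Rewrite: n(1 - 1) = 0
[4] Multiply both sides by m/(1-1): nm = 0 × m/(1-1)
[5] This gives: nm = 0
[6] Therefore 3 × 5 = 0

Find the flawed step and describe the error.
Step 4: Multiply both sides by m/(1-1): nm = 0 × m/(1-1)

Step 4 multiplies both sides by m/(1-1). However, 1-1 = 0, so this is multiplication by m/0, which is undefined. We cannot multiply by an undefined expression.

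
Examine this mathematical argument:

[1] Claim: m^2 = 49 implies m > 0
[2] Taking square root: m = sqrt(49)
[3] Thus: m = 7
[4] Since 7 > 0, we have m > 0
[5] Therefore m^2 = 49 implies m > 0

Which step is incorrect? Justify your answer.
Step 2: Taking square root: m = sqrt(49)

Step 2 takes the square root and assumes the positive root only. The equation m^2 = 49 actually has two solutions: m = 7 and m = -7. The proof silently assumes m > 0 without justification, then uses this assumption to conclude m > 0, which is circular. The counterexample m = -7 shows the claim is false.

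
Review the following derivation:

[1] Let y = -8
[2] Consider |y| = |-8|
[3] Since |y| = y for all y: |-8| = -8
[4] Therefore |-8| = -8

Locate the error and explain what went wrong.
Step 3: Since |y| = y for all y: |-8| = -8

Step 3 incorrectly states that |y| = y for all y. The correct definition is |y| = y when y >= 0, and |y| = -y when y < 0. Since -8 < 0, we have |-8| = -(-8) = 8, not -8.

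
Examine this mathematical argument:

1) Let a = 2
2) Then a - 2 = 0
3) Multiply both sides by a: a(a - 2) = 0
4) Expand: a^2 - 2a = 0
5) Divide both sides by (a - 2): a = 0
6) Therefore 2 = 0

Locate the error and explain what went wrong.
Step 5: Divide both sides by (a - 2): a = 0

Step 5 divides both sides by (a - 2). However, since a = 2, we have (a - 2) = 0. Division by zero is undefined, making this step invalid.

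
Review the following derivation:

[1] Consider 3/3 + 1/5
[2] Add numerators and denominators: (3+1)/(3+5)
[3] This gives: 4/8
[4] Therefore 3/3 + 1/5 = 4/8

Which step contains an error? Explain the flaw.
Step 2: Add numerators and denominators: (3+1)/(3+5)

Step 2 incorrectly adds fractions by separately adding numerators and denominators. This is wrong. The correct method requires a common denominator: 3/3 + 1/5 = (3×5 + 1×3)/(3×5) = 18/15 = 6/5. The method used gives 4/8, which is different.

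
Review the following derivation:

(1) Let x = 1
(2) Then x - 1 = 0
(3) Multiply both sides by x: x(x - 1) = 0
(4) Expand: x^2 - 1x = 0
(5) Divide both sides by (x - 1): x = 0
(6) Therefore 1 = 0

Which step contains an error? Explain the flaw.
Step 5: Divide both sides by (x - 1): x = 0

Step 5 divides both sides by (x - 1). However, since x = 1, we have (x - 1) = 0. Division by zero is undefined, making this step invalid.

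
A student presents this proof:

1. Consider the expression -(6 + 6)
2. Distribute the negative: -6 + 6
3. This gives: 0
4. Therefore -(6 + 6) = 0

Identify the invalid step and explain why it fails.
Step 2: Distribute the negative: -6 + 6

Step 2 incorrectly distributes the negative sign. The correct distribution is -(6 + 6) = -6 - 6 = -12. The negative must be applied to both terms, not just the first. The error treats -(6 + 6) as -6 + 6, which equals 0 instead of -12.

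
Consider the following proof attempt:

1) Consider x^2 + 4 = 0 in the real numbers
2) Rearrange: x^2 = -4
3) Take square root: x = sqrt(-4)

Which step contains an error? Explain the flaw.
Step 3: Take square root: x = sqrt(-4)

Step 3 takes the square root of -4, which is negative. In the real number system, the square root of a negative number is undefined. The equation x^2 + 4 = 0 has no real solutions. Square roots of negative numbers only exist in the complex numbers.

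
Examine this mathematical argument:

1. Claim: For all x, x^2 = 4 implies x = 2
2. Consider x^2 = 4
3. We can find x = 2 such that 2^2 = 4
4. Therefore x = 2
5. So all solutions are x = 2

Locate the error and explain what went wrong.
Step 4: Therefore x = 2

Step 4 incorrectly concludes that x = 2 is the only solution. The proof shows that x = 2 is A solution (existence), but does not show it is the ONLY solution (uniqueness). In fact, x = -2 is also a solution since (-2)^2 = 4. Finding one solution doesn't prove there are no others.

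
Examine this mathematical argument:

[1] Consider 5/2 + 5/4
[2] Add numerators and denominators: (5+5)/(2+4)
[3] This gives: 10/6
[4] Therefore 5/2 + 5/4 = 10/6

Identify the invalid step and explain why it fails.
Step 2: Add numerators and denominators: (5+5)/(2+4)

Step 2 incorrectly adds fractions by separately adding numerators and denominators. This is wrong. The correct method requires a common denominator: 5/2 + 5/4 = (5×4 + 5×2)/(2×4) = 30/8 = 15/4. The method used gives 10/6, which is different.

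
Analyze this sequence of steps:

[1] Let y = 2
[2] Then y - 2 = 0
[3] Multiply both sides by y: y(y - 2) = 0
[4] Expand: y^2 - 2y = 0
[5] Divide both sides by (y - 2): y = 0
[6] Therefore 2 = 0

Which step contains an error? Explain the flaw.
Step 5: Divide both sides by (y - 2): y = 0

Step 5 divides both sides by (y - 2). However, since y = 2, we have (y - 2) = 0. Division by zero is undefined, making this step invalid.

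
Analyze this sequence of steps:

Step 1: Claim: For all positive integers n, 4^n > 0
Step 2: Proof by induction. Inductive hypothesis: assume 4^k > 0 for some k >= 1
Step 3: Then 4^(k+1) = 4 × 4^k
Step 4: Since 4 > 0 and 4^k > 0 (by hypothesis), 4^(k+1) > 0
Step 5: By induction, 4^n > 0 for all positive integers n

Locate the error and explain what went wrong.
Step 5: By induction, 4^n > 0 for all positive integers n

Step 5 concludes the proof by induction, but no base case was ever established. A valid induction proof requires: (1) a base case proving 4^1 > 0, and (2) an inductive step showing IF 4^k > 0 THEN 4^(k+1) > 0. Steps 2-4 correctly establish the inductive step, but without the base case the conclusion in step 5 does not follow.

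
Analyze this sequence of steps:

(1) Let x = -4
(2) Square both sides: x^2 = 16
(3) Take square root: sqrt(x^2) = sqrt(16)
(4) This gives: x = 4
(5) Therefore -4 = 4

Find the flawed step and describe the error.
Step 4: This gives: x = 4

Step 4 incorrectly states that sqrt(x^2) = x. The correct identity is sqrt(x^2) = |x|. Since x = -4 < 0, we have sqrt(x^2) = |-4| = 4, not x = -4.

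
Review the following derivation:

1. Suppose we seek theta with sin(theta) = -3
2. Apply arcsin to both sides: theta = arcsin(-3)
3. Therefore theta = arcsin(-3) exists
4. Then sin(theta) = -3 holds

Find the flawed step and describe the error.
Step 2: Apply arcsin to both sides: theta = arcsin(-3)

Step 2 applies arcsin to -3. However, arcsin(x) is only defined for x in [-1, 1] because sin(theta) can only produce values in that range. Since |-3| > 1, arcsin(-3) is undefined. There is no angle whose sine equals -3.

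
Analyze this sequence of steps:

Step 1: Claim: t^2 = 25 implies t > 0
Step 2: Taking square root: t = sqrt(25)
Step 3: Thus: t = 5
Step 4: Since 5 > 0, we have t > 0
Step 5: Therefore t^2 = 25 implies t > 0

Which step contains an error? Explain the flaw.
Step 2: Taking square root: t = sqrt(25)

Step 2 takes the square root and assumes the positive root only. The equation t^2 = 25 actually has two solutions: t = 5 and t = -5. The proof silently assumes t > 0 without justification, then uses this assumption to conclude t > 0, which is circular. The counterexample t = -5 shows the claim is false.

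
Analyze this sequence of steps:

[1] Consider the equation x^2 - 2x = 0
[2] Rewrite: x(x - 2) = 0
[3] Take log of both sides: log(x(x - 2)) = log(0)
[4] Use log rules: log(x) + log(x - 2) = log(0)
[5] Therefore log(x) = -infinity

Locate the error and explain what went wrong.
Step 3: Take log of both sides: log(x(x - 2)) = log(0)

Step 3 takes the logarithm of both sides, resulting in log(0) on the right side. The logarithm is only defined for positive numbers; log(0) is undefined (approaches negative infinity). This operation is invalid.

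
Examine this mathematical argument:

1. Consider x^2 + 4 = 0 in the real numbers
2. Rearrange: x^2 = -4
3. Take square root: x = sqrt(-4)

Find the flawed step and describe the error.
Step 3: Take square root: x = sqrt(-4)

Step 3 takes the square root of -4, which is negative. In the real number system, the square root of a negative number is undefined. The equation x^2 + 4 = 0 has no real solutions. Square roots of negative numbers only exist in the complex numbers.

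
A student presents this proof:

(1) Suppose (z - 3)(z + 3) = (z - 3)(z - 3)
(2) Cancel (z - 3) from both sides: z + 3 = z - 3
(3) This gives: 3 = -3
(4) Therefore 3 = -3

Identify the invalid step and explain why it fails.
Step 2: Cancel (z - 3) from both sides: z + 3 = z - 3

Step 2 cancels (z - 3) from both sides. This is only valid if (z - 3) ≠ 0, i.e., z ≠ 3. When z = 3, both sides equal zero regardless of the other factors. The correct approach requires considering z = 3 as a separate case.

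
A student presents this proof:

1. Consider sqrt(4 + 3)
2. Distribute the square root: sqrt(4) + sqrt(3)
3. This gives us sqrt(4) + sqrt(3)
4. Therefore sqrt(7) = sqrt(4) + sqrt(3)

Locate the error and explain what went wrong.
Step 2: Distribute the square root: sqrt(4) + sqrt(3)

Step 2 incorrectly 'distributes' the square root over addition. The square root function does not distribute: sqrt(a + b) ≠ sqrt(a) + sqrt(b). In fact, sqrt(4 + 3) = sqrt(7) ≈ 2.6458, while sqrt(4) + sqrt(3) ≈ 3.7321.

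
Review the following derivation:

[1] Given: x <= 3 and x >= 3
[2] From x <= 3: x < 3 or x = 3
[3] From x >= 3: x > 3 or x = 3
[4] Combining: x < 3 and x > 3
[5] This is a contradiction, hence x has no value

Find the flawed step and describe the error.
Step 4: Combining: x < 3 and x > 3

Step 4 incorrectly combines the conditions. From x <= 3 and x >= 3, the intersection is x = 3. The error treats the 'or' cases as 'and' requirements. The correct conclusion is that x = 3 is the unique solution, not that no solution exists.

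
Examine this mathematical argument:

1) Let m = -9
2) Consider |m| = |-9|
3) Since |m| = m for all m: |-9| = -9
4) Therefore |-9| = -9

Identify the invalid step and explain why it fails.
Step 3: Since |m| = m for all m: |-9| = -9

Step 3 incorrectly states that |m| = m for all m. The correct definition is |m| = m when m >= 0, and |m| = -m when m < 0. Since -9 < 0, we have |-9| = -(-9) = 9, not -9.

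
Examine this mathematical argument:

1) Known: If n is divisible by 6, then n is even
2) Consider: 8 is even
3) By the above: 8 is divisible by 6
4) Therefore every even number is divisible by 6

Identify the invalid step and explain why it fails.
Step 3: By the above: 8 is divisible by 6

Step 3 commits the fallacy of affirming the consequent. The known fact 'divisible by 6 → even' does NOT imply 'even → divisible by 6'. That would be the converse, which is false. For example, 8 is even but 8 ÷ 6 = 1.33, which is not an integer.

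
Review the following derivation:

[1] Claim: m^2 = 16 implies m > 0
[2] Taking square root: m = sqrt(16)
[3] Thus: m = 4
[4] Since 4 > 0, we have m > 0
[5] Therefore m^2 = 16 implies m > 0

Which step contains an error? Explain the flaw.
Step 2: Taking square root: m = sqrt(16)

Step 2 takes the square root and assumes the positive root only. The equation m^2 = 16 actually has two solutions: m = 4 and m = -4. The proof silently assumes m > 0 without justification, then uses this assumption to conclude m > 0, which is circular. The counterexample m = -4 shows the claim is false.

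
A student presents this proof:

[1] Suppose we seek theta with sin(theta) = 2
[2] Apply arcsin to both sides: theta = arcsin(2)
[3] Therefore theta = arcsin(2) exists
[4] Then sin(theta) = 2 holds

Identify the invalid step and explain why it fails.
Step 2: Apply arcsin to both sides: theta = arcsin(2)

Step 2 applies arcsin to 2. However, arcsin(x) is only defined for x in [-1, 1] because sin(theta) can only produce values in that range. Since |2| > 1, arcsin(2) is undefined. There is no angle whose sine equals 2.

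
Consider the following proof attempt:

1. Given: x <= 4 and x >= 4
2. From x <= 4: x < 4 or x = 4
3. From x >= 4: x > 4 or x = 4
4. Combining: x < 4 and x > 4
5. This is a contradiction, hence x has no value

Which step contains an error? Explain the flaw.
Step 4: Combining: x < 4 and x > 4

Step 4 incorrectly combines the conditions. From x <= 4 and x >= 4, the intersection is x = 4. The error treats the 'or' cases as 'and' requirements. The correct conclusion is that x = 4 is the unique solution, not that no solution exists.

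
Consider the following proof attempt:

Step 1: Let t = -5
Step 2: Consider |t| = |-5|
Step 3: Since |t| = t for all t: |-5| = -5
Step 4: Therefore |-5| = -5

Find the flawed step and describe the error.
Step 3: Since |t| = t for all t: |-5| = -5

Step 3 incorrectly states that |t| = t for all t. The correct definition is |t| = t when t >= 0, and |t| = -t when t < 0. Since -5 < 0, we have |-5| = -(-5) = 5, not -5.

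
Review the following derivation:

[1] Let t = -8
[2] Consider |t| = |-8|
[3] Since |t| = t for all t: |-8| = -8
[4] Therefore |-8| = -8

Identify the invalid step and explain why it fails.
Step 3: Since |t| = t for all t: |-8| = -8

Step 3 incorrectly states that |t| = t for all t. The correct definition is |t| = t when t >= 0, and |t| = -t when t < 0. Since -8 < 0, we have |-8| = -(-8) = 8, not -8.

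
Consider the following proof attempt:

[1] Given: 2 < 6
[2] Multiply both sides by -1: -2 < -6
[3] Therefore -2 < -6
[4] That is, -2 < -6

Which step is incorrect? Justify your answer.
Step 2: Multiply both sides by -1: -2 < -6

Step 2 multiplies both sides by -1 but fails to reverse the inequality sign. When multiplying (or dividing) an inequality by a negative number, the direction must be reversed. Since 2 < 6, we should get -2 > -6, i.e., -2 > -6.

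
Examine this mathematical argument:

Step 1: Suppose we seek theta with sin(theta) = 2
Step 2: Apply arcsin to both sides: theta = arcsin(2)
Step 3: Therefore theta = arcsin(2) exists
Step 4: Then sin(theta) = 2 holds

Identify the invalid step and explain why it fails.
Step 2: Apply arcsin to both sides: theta = arcsin(2)

Step 2 applies arcsin to 2. However, arcsin(x) is only defined for x in [-1, 1] because sin(theta) can only produce values in that range. Since |2| > 1, arcsin(2) is undefined. There is no angle whose sine equals 2.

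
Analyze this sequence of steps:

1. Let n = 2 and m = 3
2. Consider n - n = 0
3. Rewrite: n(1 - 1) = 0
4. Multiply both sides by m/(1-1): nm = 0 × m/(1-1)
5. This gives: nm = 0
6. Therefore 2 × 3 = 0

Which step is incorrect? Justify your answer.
Step 4: Multiply both sides by m/(1-1): nm = 0 × m/(1-1)

Step 4 multiplies both sides by m/(1-1). However, 1-1 = 0, so this is multiplication by m/0, which is undefined. We cannot multiply by an undefined expression.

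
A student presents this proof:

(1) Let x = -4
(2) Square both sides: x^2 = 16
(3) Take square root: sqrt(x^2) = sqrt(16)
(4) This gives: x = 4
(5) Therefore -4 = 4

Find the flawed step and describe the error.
Step 4: This gives: x = 4

Step 4 incorrectly states that sqrt(x^2) = x. The correct identity is sqrt(x^2) = |x|. Since x = -4 < 0, we have sqrt(x^2) = |-4| = 4, not x = -4.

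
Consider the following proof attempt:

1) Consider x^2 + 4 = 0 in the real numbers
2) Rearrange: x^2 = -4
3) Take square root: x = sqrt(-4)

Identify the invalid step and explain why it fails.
Step 3: Take square root: x = sqrt(-4)

Step 3 takes the square root of -4, which is negative. In the real number system, the square root of a negative number is undefined. The equation x^2 + 4 = 0 has no real solutions. Square roots of negative numbers only exist in the complex numbers.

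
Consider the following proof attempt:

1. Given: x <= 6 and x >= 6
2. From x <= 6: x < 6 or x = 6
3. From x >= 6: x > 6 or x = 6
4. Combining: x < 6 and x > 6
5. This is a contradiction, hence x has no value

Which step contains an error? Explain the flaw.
Step 4: Combining: x < 6 and x > 6

Step 4 incorrectly combines the conditions. From x <= 6 and x >= 6, the intersection is x = 6. The error treats the 'or' cases as 'and' requirements. The correct conclusion is that x = 6 is the unique solution, not that no solution exists.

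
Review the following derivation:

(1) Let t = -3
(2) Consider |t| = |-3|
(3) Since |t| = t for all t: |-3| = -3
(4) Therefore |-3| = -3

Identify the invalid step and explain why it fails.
Step 3: Since |t| = t for all t: |-3| = -3

Step 3 incorrectly states that |t| = t for all t. The correct definition is |t| = t when t >= 0, and |t| = -t when t < 0. Since -3 < 0, we have |-3| = -(-3) = 3, not -3.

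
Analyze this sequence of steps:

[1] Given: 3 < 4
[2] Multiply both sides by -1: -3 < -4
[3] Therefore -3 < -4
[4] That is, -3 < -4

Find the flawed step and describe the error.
Step 2: Multiply both sides by -1: -3 < -4

Step 2 multiplies both sides by -1 but fails to reverse the inequality sign. When multiplying (or dividing) an inequality by a negative number, the direction must be reversed. Since 3 < 4, we should get -3 > -4, i.e., -3 > -4.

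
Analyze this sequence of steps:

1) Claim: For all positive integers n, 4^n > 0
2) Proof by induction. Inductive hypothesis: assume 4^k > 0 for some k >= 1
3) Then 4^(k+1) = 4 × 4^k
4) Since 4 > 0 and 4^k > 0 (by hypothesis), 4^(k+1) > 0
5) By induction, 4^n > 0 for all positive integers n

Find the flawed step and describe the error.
Step 5: By induction, 4^n > 0 for all positive integers n

Step 5 concludes the proof by induction, but no base case was ever established. A valid induction proof requires: (1) a base case proving 4^1 > 0, and (2) an inductive step showing IF 4^k > 0 THEN 4^(k+1) > 0. Steps 2-4 correctly establish the inductive step, but without the base case the conclusion in step 5 does not follow.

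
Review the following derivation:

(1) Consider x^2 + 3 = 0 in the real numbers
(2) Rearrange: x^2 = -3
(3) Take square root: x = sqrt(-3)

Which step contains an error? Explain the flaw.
Step 3: Take square root: x = sqrt(-3)

Step 3 takes the square root of -3, which is negative. In the real number system, the square root of a negative number is undefined. The equation x^2 + 3 = 0 has no real solutions. Square roots of negative numbers only exist in the complex numbers.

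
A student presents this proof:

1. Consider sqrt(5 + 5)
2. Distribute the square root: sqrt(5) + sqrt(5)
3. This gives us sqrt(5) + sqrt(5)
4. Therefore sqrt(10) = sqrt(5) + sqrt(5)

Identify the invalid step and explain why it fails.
Step 2: Distribute the square root: sqrt(5) + sqrt(5)

Step 2 incorrectly 'distributes' the square root over addition. The square root function does not distribute: sqrt(a + b) ≠ sqrt(a) + sqrt(b). In fact, sqrt(5 + 5) = sqrt(10) ≈ 3.1623, while sqrt(5) + sqrt(5) ≈ 4.4721.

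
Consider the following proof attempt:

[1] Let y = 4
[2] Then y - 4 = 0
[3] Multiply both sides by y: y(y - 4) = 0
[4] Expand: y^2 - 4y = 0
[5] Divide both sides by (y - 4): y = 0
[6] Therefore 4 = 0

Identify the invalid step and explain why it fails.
Step 5: Divide both sides by (y - 4): y = 0

Step 5 divides both sides by (y - 4). However, since y = 4, we have (y - 4) = 0. Division by zero is undefined, making this step invalid.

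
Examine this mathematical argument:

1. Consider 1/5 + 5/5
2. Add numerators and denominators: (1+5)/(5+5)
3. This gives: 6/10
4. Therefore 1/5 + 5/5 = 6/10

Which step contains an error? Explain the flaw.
Step 2: Add numerators and denominators: (1+5)/(5+5)

Step 2 incorrectly adds fractions by separately adding numerators and denominators. This is wrong. The correct method requires a common denominator: 1/5 + 5/5 = (1×5 + 5×5)/(5×5) = 30/25 = 6/5. The method used gives 6/10, which is different.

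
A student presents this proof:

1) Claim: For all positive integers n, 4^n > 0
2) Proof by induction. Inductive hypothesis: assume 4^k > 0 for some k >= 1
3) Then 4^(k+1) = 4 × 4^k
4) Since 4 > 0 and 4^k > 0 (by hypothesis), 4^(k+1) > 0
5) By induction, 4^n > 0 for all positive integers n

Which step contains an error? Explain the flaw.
Step 5: By induction, 4^n > 0 for all positive integers n

Step 5 concludes the proof by induction, but no base case was ever established. A valid induction proof requires: (1) a base case proving 4^1 > 0, and (2) an inductive step showing IF 4^k > 0 THEN 4^(k+1) > 0. Steps 2-4 correctly establish the inductive step, but without the base case the conclusion in step 5 does not follow.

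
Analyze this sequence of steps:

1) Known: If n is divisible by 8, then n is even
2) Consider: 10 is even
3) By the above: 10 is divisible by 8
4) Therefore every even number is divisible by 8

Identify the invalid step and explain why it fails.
Step 3: By the above: 10 is divisible by 8

Step 3 commits the fallacy of affirming the consequent. The known fact 'divisible by 8 → even' does NOT imply 'even → divisible by 8'. That would be the converse, which is false. For example, 10 is even but 10 ÷ 8 = 1.25, which is not an integer.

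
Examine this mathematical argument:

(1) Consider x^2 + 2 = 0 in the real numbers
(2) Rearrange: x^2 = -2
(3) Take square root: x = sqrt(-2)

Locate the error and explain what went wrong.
Step 3: Take square root: x = sqrt(-2)

Step 3 takes the square root of -2, which is negative. In the real number system, the square root of a negative number is undefined. The equation x^2 + 2 = 0 has no real solutions. Square roots of negative numbers only exist in the complex numbers.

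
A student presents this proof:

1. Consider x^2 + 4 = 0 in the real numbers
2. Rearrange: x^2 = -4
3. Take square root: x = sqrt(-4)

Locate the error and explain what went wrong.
Step 3: Take square root: x = sqrt(-4)

Step 3 takes the square root of -4, which is negative. In the real number system, the square root of a negative number is undefined. The equation x^2 + 4 = 0 has no real solutions. Square roots of negative numbers only exist in the complex numbers.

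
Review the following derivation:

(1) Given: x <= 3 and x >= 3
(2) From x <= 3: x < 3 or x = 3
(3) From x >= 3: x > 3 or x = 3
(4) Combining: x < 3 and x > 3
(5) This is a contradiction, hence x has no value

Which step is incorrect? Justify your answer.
Step 4: Combining: x < 3 and x > 3

Step 4 incorrectly combines the conditions. From x <= 3 and x >= 3, the intersection is x = 3. The error treats the 'or' cases as 'and' requirements. The correct conclusion is that x = 3 is the unique solution, not that no solution exists.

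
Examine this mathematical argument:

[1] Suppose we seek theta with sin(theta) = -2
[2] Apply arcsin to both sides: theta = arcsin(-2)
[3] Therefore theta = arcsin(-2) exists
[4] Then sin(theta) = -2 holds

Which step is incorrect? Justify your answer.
Step 2: Apply arcsin to both sides: theta = arcsin(-2)

Step 2 applies arcsin to -2. However, arcsin(x) is only defined for x in [-1, 1] because sin(theta) can only produce values in that range. Since |-2| > 1, arcsin(-2) is undefined. There is no angle whose sine equals -2.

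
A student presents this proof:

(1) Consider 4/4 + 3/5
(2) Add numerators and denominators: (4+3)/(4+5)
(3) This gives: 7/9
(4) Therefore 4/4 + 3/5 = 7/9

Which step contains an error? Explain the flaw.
Step 2: Add numerators and denominators: (4+3)/(4+5)

Step 2 incorrectly adds fractions by separately adding numerators and denominators. This is wrong. The correct method requires a common denominator: 4/4 + 3/5 = (4×5 + 3×4)/(4×5) = 32/20 = 8/5. The method used gives 7/9, which is different.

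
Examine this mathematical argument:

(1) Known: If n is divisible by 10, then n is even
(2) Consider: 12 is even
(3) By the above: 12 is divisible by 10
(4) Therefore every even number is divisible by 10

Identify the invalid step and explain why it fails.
Step 3: By the above: 12 is divisible by 10

Step 3 commits the fallacy of affirming the consequent. The known fact 'divisible by 10 → even' does NOT imply 'even → divisible by 10'. That would be the converse, which is false. For example, 12 is even but 12 ÷ 10 = 1.20, which is not an integer.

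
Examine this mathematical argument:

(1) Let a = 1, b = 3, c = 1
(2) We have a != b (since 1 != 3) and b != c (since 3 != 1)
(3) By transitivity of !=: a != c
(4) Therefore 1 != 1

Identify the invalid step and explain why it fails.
Step 3: By transitivity of !=: a != c

Step 3 incorrectly applies transitivity to the '!=' relation. Transitivity states: if a R b and b R c, then a R c. However, '!=' is not transitive. Counterexample: 1 != 3 and 3 != 1, but 1 = 1 (both equal 1). Transitivity holds for relations like <, <=, =, but not for !=.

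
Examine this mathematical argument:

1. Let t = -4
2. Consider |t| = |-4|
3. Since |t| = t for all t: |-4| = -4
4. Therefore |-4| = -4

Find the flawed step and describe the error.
Step 3: Since |t| = t for all t: |-4| = -4

Step 3 incorrectly states that |t| = t for all t. The correct definition is |t| = t when t >= 0, and |t| = -t when t < 0. Since -4 < 0, we have |-4| = -(-4) = 4, not -4.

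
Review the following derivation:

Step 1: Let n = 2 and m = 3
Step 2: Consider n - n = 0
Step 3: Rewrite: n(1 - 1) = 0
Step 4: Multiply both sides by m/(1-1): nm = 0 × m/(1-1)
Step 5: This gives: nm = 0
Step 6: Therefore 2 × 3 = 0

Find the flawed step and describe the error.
Step 4: Multiply both sides by m/(1-1): nm = 0 × m/(1-1)

Step 4 multiplies both sides by m/(1-1). However, 1-1 = 0, so this is multiplication by m/0, which is undefined. We cannot multiply by an undefined expression.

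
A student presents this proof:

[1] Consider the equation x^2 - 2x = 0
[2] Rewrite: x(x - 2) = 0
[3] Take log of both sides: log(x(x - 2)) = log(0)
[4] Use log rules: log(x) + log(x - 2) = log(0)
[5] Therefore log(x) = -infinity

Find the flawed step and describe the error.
Step 3: Take log of both sides: log(x(x - 2)) = log(0)

Step 3 takes the logarithm of both sides, resulting in log(0) on the right side. The logarithm is only defined for positive numbers; log(0) is undefined (approaches negative infinity). This operation is invalid.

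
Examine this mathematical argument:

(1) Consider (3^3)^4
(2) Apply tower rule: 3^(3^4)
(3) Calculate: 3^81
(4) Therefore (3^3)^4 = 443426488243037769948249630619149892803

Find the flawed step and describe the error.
Step 2: Apply tower rule: 3^(3^4)

Step 2 incorrectly states that (a^b)^c = a^(b^c). The correct rule is (a^b)^c = a^(b×c). The actual value is (3^3)^4 = 3^12 = 531441, not 3^81 = 443426488243037769948249630619149892803.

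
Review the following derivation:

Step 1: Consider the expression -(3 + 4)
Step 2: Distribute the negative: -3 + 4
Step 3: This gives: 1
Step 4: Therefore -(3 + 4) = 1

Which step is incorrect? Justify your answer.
Step 2: Distribute the negative: -3 + 4

Step 2 incorrectly distributes the negative sign. The correct distribution is -(3 + 4) = -3 - 4 = -7. The negative must be applied to both terms, not just the first. The error treats -(3 + 4) as -3 + 4, which equals 1 instead of -7.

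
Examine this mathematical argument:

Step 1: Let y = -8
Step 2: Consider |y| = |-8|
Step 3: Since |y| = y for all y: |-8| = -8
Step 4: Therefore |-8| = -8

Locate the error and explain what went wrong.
Step 3: Since |y| = y for all y: |-8| = -8

Step 3 incorrectly states that |y| = y for all y. The correct definition is |y| = y when y >= 0, and |y| = -y when y < 0. Since -8 < 0, we have |-8| = -(-8) = 8, not -8.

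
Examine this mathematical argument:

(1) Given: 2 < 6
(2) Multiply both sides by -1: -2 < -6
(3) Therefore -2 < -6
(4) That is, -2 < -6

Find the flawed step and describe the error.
Step 2: Multiply both sides by -1: -2 < -6

Step 2 multiplies both sides by -1 but fails to reverse the inequality sign. When multiplying (or dividing) an inequality by a negative number, the direction must be reversed. Since 2 < 6, we should get -2 > -6, i.e., -2 > -6.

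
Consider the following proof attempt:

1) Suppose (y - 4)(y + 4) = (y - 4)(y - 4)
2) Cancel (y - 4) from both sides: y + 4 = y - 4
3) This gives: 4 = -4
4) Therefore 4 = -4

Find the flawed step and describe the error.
Step 2: Cancel (y - 4) from both sides: y + 4 = y - 4

Step 2 cancels (y - 4) from both sides. This is only valid if (y - 4) ≠ 0, i.e., y ≠ 4. When y = 4, both sides equal zero regardless of the other factors. The correct approach requires considering y = 4 as a separate case.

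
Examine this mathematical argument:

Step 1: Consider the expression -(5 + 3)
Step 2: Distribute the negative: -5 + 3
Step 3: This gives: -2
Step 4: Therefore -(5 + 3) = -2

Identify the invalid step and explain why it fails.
Step 2: Distribute the negative: -5 + 3

Step 2 incorrectly distributes the negative sign. The correct distribution is -(5 + 3) = -5 - 3 = -8. The negative must be applied to both terms, not just the first. The error treats -(5 + 3) as -5 + 3, which equals -2 instead of -8.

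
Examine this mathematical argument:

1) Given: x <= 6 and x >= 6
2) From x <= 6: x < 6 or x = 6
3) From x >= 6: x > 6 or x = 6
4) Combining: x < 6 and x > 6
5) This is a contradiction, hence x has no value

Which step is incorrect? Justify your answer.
Step 4: Combining: x < 6 and x > 6

Step 4 incorrectly combines the conditions. From x <= 6 and x >= 6, the intersection is x = 6. The error treats the 'or' cases as 'and' requirements. The correct conclusion is that x = 6 is the unique solution, not that no solution exists.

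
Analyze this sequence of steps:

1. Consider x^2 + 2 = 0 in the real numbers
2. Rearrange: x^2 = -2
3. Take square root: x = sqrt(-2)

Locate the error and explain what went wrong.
Step 3: Take square root: x = sqrt(-2)

Step 3 takes the square root of -2, which is negative. In the real number system, the square root of a negative number is undefined. The equation x^2 + 2 = 0 has no real solutions. Square roots of negative numbers only exist in the complex numbers.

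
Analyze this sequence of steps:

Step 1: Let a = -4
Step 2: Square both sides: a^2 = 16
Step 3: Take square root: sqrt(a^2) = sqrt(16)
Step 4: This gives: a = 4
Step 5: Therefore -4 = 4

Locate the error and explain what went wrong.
Step 4: This gives: a = 4

Step 4 incorrectly states that sqrt(a^2) = a. The correct identity is sqrt(a^2) = |a|. Since a = -4 < 0, we have sqrt(a^2) = |-4| = 4, not a = -4.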